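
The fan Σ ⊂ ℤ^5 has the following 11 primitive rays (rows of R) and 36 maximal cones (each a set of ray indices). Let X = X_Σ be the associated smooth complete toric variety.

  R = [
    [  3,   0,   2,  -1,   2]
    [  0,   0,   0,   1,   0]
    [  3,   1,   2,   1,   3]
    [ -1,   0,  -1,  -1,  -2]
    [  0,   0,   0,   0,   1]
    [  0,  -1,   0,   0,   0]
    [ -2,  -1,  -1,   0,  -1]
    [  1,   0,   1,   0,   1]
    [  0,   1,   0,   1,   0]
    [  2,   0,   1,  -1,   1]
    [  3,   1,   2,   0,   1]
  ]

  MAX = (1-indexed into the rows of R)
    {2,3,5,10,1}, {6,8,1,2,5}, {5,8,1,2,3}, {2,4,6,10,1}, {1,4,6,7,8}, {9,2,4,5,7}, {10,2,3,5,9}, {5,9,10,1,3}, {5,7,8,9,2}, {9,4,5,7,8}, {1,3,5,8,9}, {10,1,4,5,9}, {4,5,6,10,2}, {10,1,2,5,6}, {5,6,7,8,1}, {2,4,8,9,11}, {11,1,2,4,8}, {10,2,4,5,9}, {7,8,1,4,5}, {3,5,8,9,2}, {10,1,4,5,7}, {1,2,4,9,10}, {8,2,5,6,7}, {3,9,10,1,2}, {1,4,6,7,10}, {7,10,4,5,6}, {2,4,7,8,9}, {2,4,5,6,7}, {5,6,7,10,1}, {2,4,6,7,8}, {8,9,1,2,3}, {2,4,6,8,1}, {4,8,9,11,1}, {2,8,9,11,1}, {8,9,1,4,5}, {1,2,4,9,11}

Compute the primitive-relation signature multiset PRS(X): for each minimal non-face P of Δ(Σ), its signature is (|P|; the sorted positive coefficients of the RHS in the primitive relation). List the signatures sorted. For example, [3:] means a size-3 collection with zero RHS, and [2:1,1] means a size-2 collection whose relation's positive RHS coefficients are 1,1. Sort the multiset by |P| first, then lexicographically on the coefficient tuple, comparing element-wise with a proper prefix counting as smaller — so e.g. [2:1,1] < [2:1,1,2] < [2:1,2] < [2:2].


|primitive collections| = 20. Relations:

  P={6,9}:  v_{6} + v_{9} = v_{2}  ⟹  sig = [2:1]
  P={8,10}:  v_{8} + v_{10} = v_{1}  ⟹  sig = [2:1]
  P={3,4}:  v_{3} + v_{4} = v_{9} + v_{10}  ⟹  sig = [2:1,1]
  P={5,11}:  v_{5} + v_{11} = v_{1} + v_{9}  ⟹  sig = [2:1,1]
  P={3,7}:  v_{3} + v_{7} = v_{2} + v_{5} + v_{8}  ⟹  sig = [2:1,1,1]
  P={6,11}:  v_{6} + v_{11} = v_{1} + 2·v_{2} + v_{4} + v_{8}  ⟹  sig = [2:1,1,1,2]
  P={10,11}:  v_{10} + v_{11} = 2·v_{1} + v_{2} + v_{4} + v_{9}  ⟹  sig = [2:1,1,1,2]
  P={3,6}:  v_{3} + v_{6} = v_{1} + 2·v_{2} + v_{5}  ⟹  sig = [2:1,1,2]
  P={7,11}:  v_{7} + v_{11} = v_{2} + v_{4} + 2·v_{8}  ⟹  sig = [2:1,1,2]
  P={3,11}:  v_{3} + v_{11} = 2·v_{1} + v_{2} + 2·v_{9}  ⟹  sig = [2:1,2,2]
  P={7,9,10}:  v_{7} + v_{9} + v_{10} = 0  ⟹  sig = [3:]
  P={1,7,9}:  v_{1} + v_{7} + v_{9} = v_{8}  ⟹  sig = [3:1]
  P={2,7,10}:  v_{2} + v_{7} + v_{10} = v_{6}  ⟹  sig = [3:1]
  P={1,2,7}:  v_{1} + v_{2} + v_{7} = v_{6} + v_{8}  ⟹  sig = [3:1,1]
  P={2,4,5,8}:  v_{2} + v_{4} + v_{5} + v_{8} = 0  ⟹  sig = [4:]
  P={1,2,4,5}:  v_{1} + v_{2} + v_{4} + v_{5} = v_{10}  ⟹  sig = [4:1]
  P={1,2,5,9}:  v_{1} + v_{2} + v_{5} + v_{9} = v_{3}  ⟹  sig = [4:1]
  P={4,5,6,8}:  v_{4} + v_{5} + v_{6} + v_{8} = v_{7} + v_{10}  ⟹  sig = [4:1,1]
  P={1,4,5,6}:  v_{1} + v_{4} + v_{5} + v_{6} = v_{7} + 2·v_{10}  ⟹  sig = [4:1,2]
  P={1,2,4,8,9}:  v_{1} + v_{2} + v_{4} + v_{8} + v_{9} = v_{11}  ⟹  sig = [5:1]

so the primitive-relation signature multiset is
    [2:1]
    [2:1]
    [2:1,1]
    [2:1,1]
    [2:1,1,1]
    [2:1,1,1,2]
    [2:1,1,1,2]
    [2:1,1,2]
    [2:1,1,2]
    [2:1,2,2]
    [3:]
    [3:1]
    [3:1]
    [3:1,1]
    [4:]
    [4:1]
    [4:1]
    [4:1,1]
    [4:1,2]
    [5:1]


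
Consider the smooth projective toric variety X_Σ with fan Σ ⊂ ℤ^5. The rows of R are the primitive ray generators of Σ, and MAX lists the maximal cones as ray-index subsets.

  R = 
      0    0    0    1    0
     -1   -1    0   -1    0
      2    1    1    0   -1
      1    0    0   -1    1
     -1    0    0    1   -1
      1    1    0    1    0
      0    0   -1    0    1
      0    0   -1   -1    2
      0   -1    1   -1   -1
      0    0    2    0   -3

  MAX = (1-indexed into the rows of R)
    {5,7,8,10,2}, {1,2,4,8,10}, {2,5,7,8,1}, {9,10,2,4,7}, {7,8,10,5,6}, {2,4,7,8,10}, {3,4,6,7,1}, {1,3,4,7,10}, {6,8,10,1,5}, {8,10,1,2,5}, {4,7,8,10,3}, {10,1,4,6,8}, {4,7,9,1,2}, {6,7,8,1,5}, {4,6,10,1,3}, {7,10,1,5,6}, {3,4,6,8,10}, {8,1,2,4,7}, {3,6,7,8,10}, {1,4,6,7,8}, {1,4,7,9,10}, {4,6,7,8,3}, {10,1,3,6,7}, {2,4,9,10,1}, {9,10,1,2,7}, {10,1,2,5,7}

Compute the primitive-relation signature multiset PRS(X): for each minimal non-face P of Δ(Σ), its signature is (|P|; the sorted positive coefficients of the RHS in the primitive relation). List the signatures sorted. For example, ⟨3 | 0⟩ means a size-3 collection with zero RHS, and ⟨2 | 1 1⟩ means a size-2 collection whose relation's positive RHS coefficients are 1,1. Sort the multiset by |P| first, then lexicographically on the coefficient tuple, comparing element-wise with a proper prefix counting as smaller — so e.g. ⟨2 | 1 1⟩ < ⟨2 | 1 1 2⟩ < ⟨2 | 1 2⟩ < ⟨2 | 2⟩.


Primitive collections (12):

  P={2,6}:  v_{2} + v_{6} = 0  ⇒ sig = ⟨2 | 0⟩
  P={4,5}:  v_{4} + v_{5} = 0  ⇒ sig = ⟨2 | 0⟩
  P={8,9}:  v_{8} + v_{9} = v_{2} + v_{4}  ⇒ sig = ⟨2 | 1 1⟩
  P={2,3}:  v_{2} + v_{3} = v_{4} + v_{7} + v_{10}  ⇒ sig = ⟨2 | 1 1 1⟩
  P={3,5}:  v_{3} + v_{5} = v_{6} + v_{7} + v_{10}  ⇒ sig = ⟨2 | 1 1 1⟩
  P={5,9}:  v_{5} + v_{9} = v_{1} + v_{2} + v_{7} + v_{10}  ⇒ sig = ⟨2 | 1 1 1 1⟩
  P={6,9}:  v_{6} + v_{9} = v_{1} + v_{4} + v_{7} + v_{10}  ⇒ sig = ⟨2 | 1 1 1 1⟩
  P={3,9}:  v_{3} + v_{9} = v_{1} + 2·v_{4} + 2·v_{7} + 2·v_{10}  ⇒ sig = ⟨2 | 1 2 2 2⟩
  P={1,3,8}:  v_{1} + v_{3} + v_{8} = v_{4} + v_{6}  ⇒ sig = ⟨3 | 1 1⟩
  P={1,7,8,10}:  v_{1} + v_{7} + v_{8} + v_{10} = 0  ⇒ sig = ⟨4 | 0⟩
  P={4,6,7,10}:  v_{4} + v_{6} + v_{7} + v_{10} = v_{3}  ⇒ sig = ⟨4 | 1⟩
  P={1,2,4,7,10}:  v_{1} + v_{2} + v_{4} + v_{7} + v_{10} = v_{9}  ⇒ sig = ⟨5 | 1⟩

Hence PRS(X_Σ) =
{ ⟨2 | 0⟩ ×2,  ⟨2 | 1 1⟩,  ⟨2 | 1 1 1⟩ ×2,  ⟨2 | 1 1 1 1⟩ ×2,  ⟨2 | 1 2 2 2⟩,  ⟨3 | 1 1⟩,  ⟨4 | 0⟩,  ⟨4 | 1⟩,  ⟨5 | 1⟩ }


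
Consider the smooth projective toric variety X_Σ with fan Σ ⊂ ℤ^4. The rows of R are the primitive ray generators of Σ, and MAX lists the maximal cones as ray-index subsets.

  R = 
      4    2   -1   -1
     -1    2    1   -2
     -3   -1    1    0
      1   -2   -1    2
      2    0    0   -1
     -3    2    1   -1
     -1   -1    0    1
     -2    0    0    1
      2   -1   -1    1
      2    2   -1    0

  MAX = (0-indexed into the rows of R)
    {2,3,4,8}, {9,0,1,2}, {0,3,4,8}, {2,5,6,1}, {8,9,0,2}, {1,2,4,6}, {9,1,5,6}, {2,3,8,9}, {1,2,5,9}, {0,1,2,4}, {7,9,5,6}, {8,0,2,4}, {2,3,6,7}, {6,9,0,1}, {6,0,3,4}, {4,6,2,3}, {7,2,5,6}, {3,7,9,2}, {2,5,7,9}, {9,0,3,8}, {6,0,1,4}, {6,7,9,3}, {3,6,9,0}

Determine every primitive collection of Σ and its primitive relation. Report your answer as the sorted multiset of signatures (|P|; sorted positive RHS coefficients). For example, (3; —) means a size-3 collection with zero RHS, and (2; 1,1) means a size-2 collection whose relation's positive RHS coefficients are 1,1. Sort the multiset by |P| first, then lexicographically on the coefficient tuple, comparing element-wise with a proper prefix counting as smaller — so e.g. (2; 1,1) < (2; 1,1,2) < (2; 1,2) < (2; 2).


|primitive collections| = 15. Relations:

  P={1,3}:  v_{1} + v_{3} = 0  →  sig = (2; —)
  P={4,7}:  v_{4} + v_{7} = 0  →  sig = (2; —)
  P={0,7}:  v_{0} + v_{7} = v_{9}  →  sig = (2; 1)
  P={1,7}:  v_{1} + v_{7} = v_{5}  →  sig = (2; 1)
  P={3,5}:  v_{3} + v_{5} = v_{7}  →  sig = (2; 1)
  P={4,5}:  v_{4} + v_{5} = v_{1}  →  sig = (2; 1)
  P={4,9}:  v_{4} + v_{9} = v_{0}  →  sig = (2; 1)
  P={6,8}:  v_{6} + v_{8} = v_{3}  →  sig = (2; 1)
  P={0,5}:  v_{0} + v_{5} = v_{1} + v_{9}  →  sig = (2; 1,1)
  P={1,8}:  v_{1} + v_{8} = v_{0} + v_{2}  →  sig = (2; 1,1)
  P={5,8}:  v_{5} + v_{8} = v_{2} + v_{9}  →  sig = (2; 1,1)
  P={7,8}:  v_{7} + v_{8} = v_{2} + v_{3} + v_{9}  →  sig = (2; 1,1,1)
  P={0,2,6}:  v_{0} + v_{2} + v_{6} = 0  →  sig = (3; —)
  P={0,2,3}:  v_{0} + v_{2} + v_{3} = v_{8}  →  sig = (3; 1)
  P={2,6,9}:  v_{2} + v_{6} + v_{9} = v_{7}  →  sig = (3; 1)

Signatures (|P|; sorted positive RHS coefficients), sorted:
    |P|=2: 12 collections, coeffs (), (), (1), (1), (1), (1), (1), (1), (1,1), (1,1), (1,1), (1,1,1)
    |P|=3: 3 collections, coeffs (), (1), (1)


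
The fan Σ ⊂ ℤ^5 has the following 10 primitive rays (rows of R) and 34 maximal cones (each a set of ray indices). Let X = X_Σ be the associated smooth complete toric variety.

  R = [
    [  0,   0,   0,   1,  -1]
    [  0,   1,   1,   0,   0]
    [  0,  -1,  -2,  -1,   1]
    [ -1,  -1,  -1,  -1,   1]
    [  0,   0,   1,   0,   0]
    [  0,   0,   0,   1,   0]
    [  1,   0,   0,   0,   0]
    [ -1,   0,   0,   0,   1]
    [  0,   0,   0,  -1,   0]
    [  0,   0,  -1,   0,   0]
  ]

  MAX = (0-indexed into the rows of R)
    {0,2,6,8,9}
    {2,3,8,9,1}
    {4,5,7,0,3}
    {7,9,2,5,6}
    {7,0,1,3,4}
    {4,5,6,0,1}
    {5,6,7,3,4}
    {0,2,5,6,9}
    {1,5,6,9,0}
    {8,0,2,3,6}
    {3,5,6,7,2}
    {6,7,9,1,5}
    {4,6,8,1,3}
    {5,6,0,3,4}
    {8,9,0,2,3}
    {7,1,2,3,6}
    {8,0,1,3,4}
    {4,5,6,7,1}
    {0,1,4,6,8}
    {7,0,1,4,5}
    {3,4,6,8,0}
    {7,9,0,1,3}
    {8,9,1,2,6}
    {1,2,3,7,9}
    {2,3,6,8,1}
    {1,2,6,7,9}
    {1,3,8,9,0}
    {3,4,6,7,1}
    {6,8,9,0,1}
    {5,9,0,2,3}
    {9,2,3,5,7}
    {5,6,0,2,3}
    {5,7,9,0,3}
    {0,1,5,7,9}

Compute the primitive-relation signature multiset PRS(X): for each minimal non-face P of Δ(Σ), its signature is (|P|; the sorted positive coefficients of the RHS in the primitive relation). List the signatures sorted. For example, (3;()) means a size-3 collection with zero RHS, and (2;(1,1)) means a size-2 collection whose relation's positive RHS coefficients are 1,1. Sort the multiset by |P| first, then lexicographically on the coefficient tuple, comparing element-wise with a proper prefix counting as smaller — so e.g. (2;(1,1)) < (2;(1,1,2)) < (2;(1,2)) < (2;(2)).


The 11 primitive collections of Σ (r=10, n=5):

  P = {4,9}:  v_{4} + v_{9} = 0  ⟹  sig = (2;())
  P = {5,8}:  v_{5} + v_{8} = 0  ⟹  sig = (2;())
  P = {2,4}:  v_{2} + v_{4} = v_{3} + v_{6}  ⟹  sig = (2;(1,1))
  P = {7,8}:  v_{7} + v_{8} = v_{1} + v_{3}  ⟹  sig = (2;(1,1))
  P = {0,1,2}:  v_{0} + v_{1} + v_{2} = v_{9}  ⟹  sig = (3;(1))
  P = {0,6,7}:  v_{0} + v_{6} + v_{7} = v_{5}  ⟹  sig = (3;(1))
  P = {1,3,5}:  v_{1} + v_{3} + v_{5} = v_{7}  ⟹  sig = (3;(1))
  P = {3,6,9}:  v_{3} + v_{6} + v_{9} = v_{2}  ⟹  sig = (3;(1))
  P = {0,2,7}:  v_{0} + v_{2} + v_{7} = v_{3} + v_{5} + v_{9}  ⟹  sig = (3;(1,1,1))
  P = {1,2,5}:  v_{1} + v_{2} + v_{5} = v_{6} + v_{7} + v_{9}  ⟹  sig = (3;(1,1,1))
  P = {0,1,3,6}:  v_{0} + v_{1} + v_{3} + v_{6} = 0  ⟹  sig = (4;())

Hence PRS(X_Σ) =
{ (2;()) ×2,  (2;(1,1)) ×2,  (3;(1)) ×4,  (3;(1,1,1)) ×2,  (4;()) }


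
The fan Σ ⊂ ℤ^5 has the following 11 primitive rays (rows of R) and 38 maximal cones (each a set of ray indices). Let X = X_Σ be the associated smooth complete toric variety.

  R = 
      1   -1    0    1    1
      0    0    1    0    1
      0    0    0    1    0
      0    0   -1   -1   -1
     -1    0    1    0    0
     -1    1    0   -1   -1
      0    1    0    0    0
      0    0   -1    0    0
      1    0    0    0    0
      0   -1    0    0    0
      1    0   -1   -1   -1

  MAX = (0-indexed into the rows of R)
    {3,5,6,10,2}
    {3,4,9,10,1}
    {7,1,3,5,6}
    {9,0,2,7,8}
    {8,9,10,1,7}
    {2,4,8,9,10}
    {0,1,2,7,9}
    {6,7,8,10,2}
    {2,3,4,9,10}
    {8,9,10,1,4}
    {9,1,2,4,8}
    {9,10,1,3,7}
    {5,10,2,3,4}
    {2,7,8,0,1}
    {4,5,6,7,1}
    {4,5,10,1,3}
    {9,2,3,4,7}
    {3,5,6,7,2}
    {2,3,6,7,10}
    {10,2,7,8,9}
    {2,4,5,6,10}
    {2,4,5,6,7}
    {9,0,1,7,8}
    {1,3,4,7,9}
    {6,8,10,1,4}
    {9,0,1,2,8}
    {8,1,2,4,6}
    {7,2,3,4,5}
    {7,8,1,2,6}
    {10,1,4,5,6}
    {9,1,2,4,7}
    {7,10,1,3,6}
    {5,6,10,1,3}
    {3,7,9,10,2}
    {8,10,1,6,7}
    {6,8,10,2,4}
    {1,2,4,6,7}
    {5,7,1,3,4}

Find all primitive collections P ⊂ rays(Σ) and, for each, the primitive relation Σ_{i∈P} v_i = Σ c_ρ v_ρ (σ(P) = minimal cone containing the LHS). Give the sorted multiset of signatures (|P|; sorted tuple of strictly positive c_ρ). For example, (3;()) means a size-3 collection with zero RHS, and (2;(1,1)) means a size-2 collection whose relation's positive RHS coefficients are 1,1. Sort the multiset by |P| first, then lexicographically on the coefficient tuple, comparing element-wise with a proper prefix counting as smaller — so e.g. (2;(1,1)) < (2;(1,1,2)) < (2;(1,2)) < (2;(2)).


Δ(Σ) — 11 vertices, 17 min non-faces:

  • {0,5}:  v_{0} + v_{5} = 0 ; sig = (2;())
  • {6,9}:  v_{6} + v_{9} = 0 ; sig = (2;())
  • {3,8}:  v_{3} + v_{8} = v_{10} ; sig = (2;(1))
  • {5,9}:  v_{5} + v_{9} = v_{3} + v_{4} ; sig = (2;(1,1))
  • {0,3}:  v_{0} + v_{3} = v_{7} + v_{8} + v_{9} ; sig = (2;(1,1,1))
  • {0,4}:  v_{0} + v_{4} = v_{1} + v_{2} + v_{9} ; sig = (2;(1,1,1))
  • {5,8}:  v_{5} + v_{8} = v_{4} + v_{6} + v_{10} ; sig = (2;(1,1,1))
  • {0,6}:  v_{0} + v_{6} = v_{1} + v_{2} + v_{7} + v_{8} ; sig = (2;(1,1,1,1))
  • {0,10}:  v_{0} + v_{10} = v_{7} + 2·v_{8} + v_{9} ; sig = (2;(1,1,2))
  • {1,2,3}:  v_{1} + v_{2} + v_{3} = 0 ; sig = (3;())
  • {4,7,8}:  v_{4} + v_{7} + v_{8} = 0 ; sig = (3;())
  • {1,2,10}:  v_{1} + v_{2} + v_{10} = v_{8} ; sig = (3;(1))
  • {3,4,6}:  v_{3} + v_{4} + v_{6} = v_{5} ; sig = (3;(1))
  • {4,7,10}:  v_{4} + v_{7} + v_{10} = v_{3} ; sig = (3;(1))
  • {1,2,5}:  v_{1} + v_{2} + v_{5} = v_{4} + v_{6} ; sig = (3;(1,1))
  • {5,7,10}:  v_{5} + v_{7} + v_{10} = 2·v_{3} + v_{6} ; sig = (3;(1,2))
  • {1,2,7,8,9}:  v_{1} + v_{2} + v_{7} + v_{8} + v_{9} = v_{0} ; sig = (5;(1))

Signatures (|P|; sorted positive RHS coefficients), sorted:
    |P|=2: 9 collections, coeffs (), (), (1), (1,1), (1,1,1), (1,1,1), (1,1,1), (1,1,1,1), (1,1,2)
    |P|=3: 7 collections, coeffs (), (), (1), (1), (1), (1,1), (1,2)
    |P|=5: 1 collection, coeffs (1)


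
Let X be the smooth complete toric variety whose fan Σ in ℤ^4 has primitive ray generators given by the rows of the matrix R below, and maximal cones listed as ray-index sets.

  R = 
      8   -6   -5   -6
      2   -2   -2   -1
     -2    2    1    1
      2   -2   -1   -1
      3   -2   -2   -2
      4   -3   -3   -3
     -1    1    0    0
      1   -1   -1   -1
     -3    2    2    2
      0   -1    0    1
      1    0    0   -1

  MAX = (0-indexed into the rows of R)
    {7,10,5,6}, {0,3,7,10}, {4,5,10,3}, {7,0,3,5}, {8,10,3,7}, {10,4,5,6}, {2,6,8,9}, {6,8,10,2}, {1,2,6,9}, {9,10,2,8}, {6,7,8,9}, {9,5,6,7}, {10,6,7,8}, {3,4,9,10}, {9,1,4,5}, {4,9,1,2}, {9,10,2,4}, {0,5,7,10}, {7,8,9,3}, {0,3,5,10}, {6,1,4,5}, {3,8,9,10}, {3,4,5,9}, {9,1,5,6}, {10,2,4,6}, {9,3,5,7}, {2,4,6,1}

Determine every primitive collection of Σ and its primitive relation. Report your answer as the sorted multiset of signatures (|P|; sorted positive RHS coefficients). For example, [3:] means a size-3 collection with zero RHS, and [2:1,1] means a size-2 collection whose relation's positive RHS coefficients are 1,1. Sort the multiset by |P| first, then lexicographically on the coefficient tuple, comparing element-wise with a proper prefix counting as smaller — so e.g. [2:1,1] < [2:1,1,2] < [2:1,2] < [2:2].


Σ has 22 primitive collections:

  P = {2,3}:  v_{2} + v_{3} = 0  ⇒ sig = [2:]
  P = {4,8}:  v_{4} + v_{8} = 0  ⇒ sig = [2:]
  P = {1,10}:  v_{1} + v_{10} = v_{4}  ⇒ sig = [2:1]
  P = {2,7}:  v_{2} + v_{7} = v_{6}  ⇒ sig = [2:1]
  P = {3,6}:  v_{3} + v_{6} = v_{7}  ⇒ sig = [2:1]
  P = {4,7}:  v_{4} + v_{7} = v_{5}  ⇒ sig = [2:1]
  P = {5,8}:  v_{5} + v_{8} = v_{7}  ⇒ sig = [2:1]
  P = {1,3}:  v_{1} + v_{3} = v_{5} + v_{9}  ⇒ sig = [2:1,1]
  P = {1,8}:  v_{1} + v_{8} = v_{6} + v_{9}  ⇒ sig = [2:1,1]
  P = {2,5}:  v_{2} + v_{5} = v_{4} + v_{6}  ⇒ sig = [2:1,1]
  P = {0,2}:  v_{0} + v_{2} = v_{5} + v_{7} + v_{10}  ⇒ sig = [2:1,1,1]
  P = {1,7}:  v_{1} + v_{7} = v_{5} + v_{6} + v_{9}  ⇒ sig = [2:1,1,1]
  P = {0,4}:  v_{0} + v_{4} = v_{3} + 2·v_{5} + v_{10}  ⇒ sig = [2:1,1,2]
  P = {0,6}:  v_{0} + v_{6} = v_{5} + 2·v_{7} + v_{10}  ⇒ sig = [2:1,1,2]
  P = {0,8}:  v_{0} + v_{8} = v_{3} + 2·v_{7} + v_{10}  ⇒ sig = [2:1,1,2]
  P = {0,1}:  v_{0} + v_{1} = v_{3} + 2·v_{5}  ⇒ sig = [2:1,2]
  P = {0,9}:  v_{0} + v_{9} = 2·v_{3} + v_{5}  ⇒ sig = [2:1,2]
  P = {6,9,10}:  v_{6} + v_{9} + v_{10} = 0  ⇒ sig = [3:]
  P = {4,6,9}:  v_{4} + v_{6} + v_{9} = v_{1}  ⇒ sig = [3:1]
  P = {7,9,10}:  v_{7} + v_{9} + v_{10} = v_{3}  ⇒ sig = [3:1]
  P = {5,9,10}:  v_{5} + v_{9} + v_{10} = v_{3} + v_{4}  ⇒ sig = [3:1,1]
  P = {3,5,7,10}:  v_{3} + v_{5} + v_{7} + v_{10} = v_{0}  ⇒ sig = [4:1]

Signatures (|P|; sorted positive RHS coefficients), sorted:
    |P|=2: 17 collections, coeffs (), (), (1), (1), (1), (1), (1), (1,1), (1,1), (1,1), (1,1,1), (1,1,1), (1,1,2), (1,1,2), (1,1,2), (1,2), (1,2)
    |P|=3: 4 collections, coeffs (), (1), (1), (1,1)
    |P|=4: 1 collection, coeffs (1)


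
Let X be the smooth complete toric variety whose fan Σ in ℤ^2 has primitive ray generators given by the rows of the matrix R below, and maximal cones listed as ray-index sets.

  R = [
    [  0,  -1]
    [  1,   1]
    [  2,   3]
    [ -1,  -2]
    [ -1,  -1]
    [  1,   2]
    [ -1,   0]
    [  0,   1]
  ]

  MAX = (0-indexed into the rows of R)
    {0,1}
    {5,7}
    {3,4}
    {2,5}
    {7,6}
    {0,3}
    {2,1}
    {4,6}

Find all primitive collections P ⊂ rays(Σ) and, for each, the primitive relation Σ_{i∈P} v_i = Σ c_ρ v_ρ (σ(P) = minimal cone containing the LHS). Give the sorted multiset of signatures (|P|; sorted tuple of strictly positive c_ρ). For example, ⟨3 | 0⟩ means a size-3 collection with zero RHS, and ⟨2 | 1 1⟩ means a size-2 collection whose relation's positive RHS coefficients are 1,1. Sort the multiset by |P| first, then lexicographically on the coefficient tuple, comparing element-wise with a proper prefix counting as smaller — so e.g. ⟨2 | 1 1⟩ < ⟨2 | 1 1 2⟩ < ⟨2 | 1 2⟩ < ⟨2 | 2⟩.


Primitive collections (20):

  P={0,7}:  v_{0} + v_{7} = 0  ⟹  sig = ⟨2 | 0⟩
  P={1,4}:  v_{1} + v_{4} = 0  ⟹  sig = ⟨2 | 0⟩
  P={3,5}:  v_{3} + v_{5} = 0  ⟹  sig = ⟨2 | 0⟩
  P={0,4}:  v_{0} + v_{4} = v_{3}  ⟹  sig = ⟨2 | 1⟩
  P={0,5}:  v_{0} + v_{5} = v_{1}  ⟹  sig = ⟨2 | 1⟩
  P={0,6}:  v_{0} + v_{6} = v_{4}  ⟹  sig = ⟨2 | 1⟩
  P={1,3}:  v_{1} + v_{3} = v_{0}  ⟹  sig = ⟨2 | 1⟩
  P={1,5}:  v_{1} + v_{5} = v_{2}  ⟹  sig = ⟨2 | 1⟩
  P={1,6}:  v_{1} + v_{6} = v_{7}  ⟹  sig = ⟨2 | 1⟩
  P={1,7}:  v_{1} + v_{7} = v_{5}  ⟹  sig = ⟨2 | 1⟩
  P={2,3}:  v_{2} + v_{3} = v_{1}  ⟹  sig = ⟨2 | 1⟩
  P={2,4}:  v_{2} + v_{4} = v_{5}  ⟹  sig = ⟨2 | 1⟩
  P={3,7}:  v_{3} + v_{7} = v_{4}  ⟹  sig = ⟨2 | 1⟩
  P={4,5}:  v_{4} + v_{5} = v_{7}  ⟹  sig = ⟨2 | 1⟩
  P={4,7}:  v_{4} + v_{7} = v_{6}  ⟹  sig = ⟨2 | 1⟩
  P={2,6}:  v_{2} + v_{6} = v_{5} + v_{7}  ⟹  sig = ⟨2 | 1 1⟩
  P={0,2}:  v_{0} + v_{2} = 2·v_{1}  ⟹  sig = ⟨2 | 2⟩
  P={2,7}:  v_{2} + v_{7} = 2·v_{5}  ⟹  sig = ⟨2 | 2⟩
  P={3,6}:  v_{3} + v_{6} = 2·v_{4}  ⟹  sig = ⟨2 | 2⟩
  P={5,6}:  v_{5} + v_{6} = 2·v_{7}  ⟹  sig = ⟨2 | 2⟩

so the primitive-relation signature multiset is
    |P|=2: 20 collections, coeffs (), (), (), (1), (1), (1), (1), (1), (1), (1), (1), (1), (1), (1), (1), (1,1), (2), (2), (2), (2)


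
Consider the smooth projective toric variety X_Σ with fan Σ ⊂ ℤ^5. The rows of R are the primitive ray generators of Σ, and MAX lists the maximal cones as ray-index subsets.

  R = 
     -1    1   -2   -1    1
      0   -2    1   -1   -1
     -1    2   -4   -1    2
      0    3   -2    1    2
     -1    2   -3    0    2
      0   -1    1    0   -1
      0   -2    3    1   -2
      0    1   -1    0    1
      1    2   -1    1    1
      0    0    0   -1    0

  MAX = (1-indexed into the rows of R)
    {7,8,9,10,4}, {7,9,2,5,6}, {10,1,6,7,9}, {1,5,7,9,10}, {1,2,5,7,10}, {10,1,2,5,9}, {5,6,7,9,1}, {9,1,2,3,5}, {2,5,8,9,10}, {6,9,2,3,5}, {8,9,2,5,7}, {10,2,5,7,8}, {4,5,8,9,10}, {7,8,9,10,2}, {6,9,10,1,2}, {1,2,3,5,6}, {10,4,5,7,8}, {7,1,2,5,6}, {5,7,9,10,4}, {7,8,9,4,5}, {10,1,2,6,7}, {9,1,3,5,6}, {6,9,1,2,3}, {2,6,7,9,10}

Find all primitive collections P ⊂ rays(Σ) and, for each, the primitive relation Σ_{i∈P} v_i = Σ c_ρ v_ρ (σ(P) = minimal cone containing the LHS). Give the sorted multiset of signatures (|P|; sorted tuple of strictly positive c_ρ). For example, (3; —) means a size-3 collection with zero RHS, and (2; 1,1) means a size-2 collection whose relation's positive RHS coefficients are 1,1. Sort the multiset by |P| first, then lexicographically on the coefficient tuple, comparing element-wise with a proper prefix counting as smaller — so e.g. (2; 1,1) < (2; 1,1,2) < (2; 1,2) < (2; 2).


Δ(Σ) — 10 vertices, 14 min non-faces:

  • {6,8}:  v_{6} + v_{8} = 0 ; sig = (2; —)
  • {2,4}:  v_{2} + v_{4} = v_{8} ; sig = (2; 1)
  • {1,8}:  v_{1} + v_{8} = v_{5} + v_{10} ; sig = (2; 1,1)
  • {3,4}:  v_{3} + v_{4} = v_{1} + v_{5} + v_{9} ; sig = (2; 1,1,1)
  • {3,8}:  v_{3} + v_{8} = v_{1} + v_{2} + v_{5} + v_{9} ; sig = (2; 1,1,1,1)
  • {4,6}:  v_{4} + v_{6} = v_{5} + v_{7} + v_{9} + v_{10} ; sig = (2; 1,1,1,1)
  • {3,10}:  v_{3} + v_{10} = 2·v_{1} + v_{2} + v_{9} ; sig = (2; 1,1,2)
  • {1,4}:  v_{1} + v_{4} = 2·v_{5} + v_{7} + v_{9} + 2·v_{10} ; sig = (2; 1,1,2,2)
  • {3,7}:  v_{3} + v_{7} = v_{5} + 2·v_{6} ; sig = (2; 1,2)
  • {5,6,10}:  v_{5} + v_{6} + v_{10} = v_{1} ; sig = (3; 1)
  • {1,2,7,9}:  v_{1} + v_{2} + v_{7} + v_{9} = v_{6} ; sig = (4; 1)
  • {2,5,7,9,10}:  v_{2} + v_{5} + v_{7} + v_{9} + v_{10} = 0 ; sig = (5; —)
  • {1,2,5,6,9}:  v_{1} + v_{2} + v_{5} + v_{6} + v_{9} = v_{3} ; sig = (5; 1)
  • {5,7,8,9,10}:  v_{5} + v_{7} + v_{8} + v_{9} + v_{10} = v_{4} ; sig = (5; 1)

so the primitive-relation signature multiset is
{ (2; —),  (2; 1),  (2; 1,1),  (2; 1,1,1),  (2; 1,1,1,1) ×2,  (2; 1,1,2),  (2; 1,1,2,2),  (2; 1,2),  (3; 1),  (4; 1),  (5; —),  (5; 1) ×2 }


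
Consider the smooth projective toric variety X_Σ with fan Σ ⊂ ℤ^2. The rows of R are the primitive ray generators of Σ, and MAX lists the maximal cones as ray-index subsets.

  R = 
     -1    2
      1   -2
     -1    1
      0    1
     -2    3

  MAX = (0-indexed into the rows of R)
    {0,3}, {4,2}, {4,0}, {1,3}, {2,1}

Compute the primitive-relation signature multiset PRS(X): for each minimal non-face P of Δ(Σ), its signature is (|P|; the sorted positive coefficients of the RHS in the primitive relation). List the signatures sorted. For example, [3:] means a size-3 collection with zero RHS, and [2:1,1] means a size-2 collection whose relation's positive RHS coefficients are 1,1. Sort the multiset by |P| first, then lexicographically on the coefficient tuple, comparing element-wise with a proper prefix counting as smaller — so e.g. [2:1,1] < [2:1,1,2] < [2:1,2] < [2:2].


Δ(Σ) — 5 vertices, 5 min non-faces:

  • {0,1}:  v_{0} + v_{1} = 0  ⟹  sig = [2:]
  • {0,2}:  v_{0} + v_{2} = v_{4}  ⟹  sig = [2:1]
  • {1,4}:  v_{1} + v_{4} = v_{2}  ⟹  sig = [2:1]
  • {2,3}:  v_{2} + v_{3} = v_{0}  ⟹  sig = [2:1]
  • {3,4}:  v_{3} + v_{4} = 2·v_{0}  ⟹  sig = [2:2]

Sorted signature multiset PRS(X):
{ [2:],  [2:1] ×3,  [2:2] }


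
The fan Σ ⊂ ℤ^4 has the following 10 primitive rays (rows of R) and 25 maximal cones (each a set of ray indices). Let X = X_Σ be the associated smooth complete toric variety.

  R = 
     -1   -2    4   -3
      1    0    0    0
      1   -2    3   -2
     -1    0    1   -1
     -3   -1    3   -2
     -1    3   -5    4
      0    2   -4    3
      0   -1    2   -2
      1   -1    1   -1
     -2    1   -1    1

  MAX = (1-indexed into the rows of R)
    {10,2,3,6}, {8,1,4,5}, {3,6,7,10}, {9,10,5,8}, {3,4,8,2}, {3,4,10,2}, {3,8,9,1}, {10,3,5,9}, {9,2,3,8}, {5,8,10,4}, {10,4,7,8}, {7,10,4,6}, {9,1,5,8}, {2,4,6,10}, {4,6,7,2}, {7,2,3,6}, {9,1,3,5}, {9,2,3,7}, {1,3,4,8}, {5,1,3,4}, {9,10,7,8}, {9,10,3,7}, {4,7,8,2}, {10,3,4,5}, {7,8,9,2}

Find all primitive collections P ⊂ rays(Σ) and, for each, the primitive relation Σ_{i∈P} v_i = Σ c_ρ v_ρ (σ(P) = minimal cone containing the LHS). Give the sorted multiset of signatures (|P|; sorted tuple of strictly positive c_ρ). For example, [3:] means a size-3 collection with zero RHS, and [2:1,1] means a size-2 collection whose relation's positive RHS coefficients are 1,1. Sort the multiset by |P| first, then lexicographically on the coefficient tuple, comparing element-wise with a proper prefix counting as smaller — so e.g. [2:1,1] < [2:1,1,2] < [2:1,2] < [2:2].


Primitive collections (18):

  {1,6}:  v_{1} + v_{6} = v_{10}  →  sig = [2:1]
  {1,10}:  v_{1} + v_{10} = v_{5}  →  sig = [2:1]
  {4,9}:  v_{4} + v_{9} = v_{8}  →  sig = [2:1]
  {6,9}:  v_{6} + v_{9} = v_{7}  →  sig = [2:1]
  {1,2}:  v_{1} + v_{2} = v_{3} + v_{4}  →  sig = [2:1,1]
  {1,7}:  v_{1} + v_{7} = v_{9} + v_{10}  →  sig = [2:1,1]
  {6,8}:  v_{6} + v_{8} = v_{4} + v_{7}  →  sig = [2:1,1]
  {2,5}:  v_{2} + v_{5} = v_{3} + v_{4} + v_{10}  →  sig = [2:1,1,1]
  {5,7}:  v_{5} + v_{7} = v_{9} + 2·v_{10}  →  sig = [2:1,2]
  {5,6}:  v_{5} + v_{6} = 2·v_{10}  →  sig = [2:2]
  {2,9,10}:  v_{2} + v_{9} + v_{10} = 0  →  sig = [3:]
  {3,4,7}:  v_{3} + v_{4} + v_{7} = 0  →  sig = [3:]
  {2,7,10}:  v_{2} + v_{7} + v_{10} = v_{6}  →  sig = [3:1]
  {2,8,10}:  v_{2} + v_{8} + v_{10} = v_{4}  →  sig = [3:1]
  {3,7,8}:  v_{3} + v_{7} + v_{8} = v_{9}  →  sig = [3:1]
  {3,8,10}:  v_{3} + v_{8} + v_{10} = v_{1}  →  sig = [3:1]
  {3,4,6}:  v_{3} + v_{4} + v_{6} = v_{2} + v_{10}  →  sig = [3:1,1]
  {3,5,8}:  v_{3} + v_{5} + v_{8} = 2·v_{1}  →  sig = [3:2]

Signatures (|P|; sorted positive RHS coefficients), sorted:
    [2:1]
    [2:1]
    [2:1]
    [2:1]
    [2:1,1]
    [2:1,1]
    [2:1,1]
    [2:1,1,1]
    [2:1,2]
    [2:2]
    [3:]
    [3:]
    [3:1]
    [3:1]
    [3:1]
    [3:1]
    [3:1,1]
    [3:2]


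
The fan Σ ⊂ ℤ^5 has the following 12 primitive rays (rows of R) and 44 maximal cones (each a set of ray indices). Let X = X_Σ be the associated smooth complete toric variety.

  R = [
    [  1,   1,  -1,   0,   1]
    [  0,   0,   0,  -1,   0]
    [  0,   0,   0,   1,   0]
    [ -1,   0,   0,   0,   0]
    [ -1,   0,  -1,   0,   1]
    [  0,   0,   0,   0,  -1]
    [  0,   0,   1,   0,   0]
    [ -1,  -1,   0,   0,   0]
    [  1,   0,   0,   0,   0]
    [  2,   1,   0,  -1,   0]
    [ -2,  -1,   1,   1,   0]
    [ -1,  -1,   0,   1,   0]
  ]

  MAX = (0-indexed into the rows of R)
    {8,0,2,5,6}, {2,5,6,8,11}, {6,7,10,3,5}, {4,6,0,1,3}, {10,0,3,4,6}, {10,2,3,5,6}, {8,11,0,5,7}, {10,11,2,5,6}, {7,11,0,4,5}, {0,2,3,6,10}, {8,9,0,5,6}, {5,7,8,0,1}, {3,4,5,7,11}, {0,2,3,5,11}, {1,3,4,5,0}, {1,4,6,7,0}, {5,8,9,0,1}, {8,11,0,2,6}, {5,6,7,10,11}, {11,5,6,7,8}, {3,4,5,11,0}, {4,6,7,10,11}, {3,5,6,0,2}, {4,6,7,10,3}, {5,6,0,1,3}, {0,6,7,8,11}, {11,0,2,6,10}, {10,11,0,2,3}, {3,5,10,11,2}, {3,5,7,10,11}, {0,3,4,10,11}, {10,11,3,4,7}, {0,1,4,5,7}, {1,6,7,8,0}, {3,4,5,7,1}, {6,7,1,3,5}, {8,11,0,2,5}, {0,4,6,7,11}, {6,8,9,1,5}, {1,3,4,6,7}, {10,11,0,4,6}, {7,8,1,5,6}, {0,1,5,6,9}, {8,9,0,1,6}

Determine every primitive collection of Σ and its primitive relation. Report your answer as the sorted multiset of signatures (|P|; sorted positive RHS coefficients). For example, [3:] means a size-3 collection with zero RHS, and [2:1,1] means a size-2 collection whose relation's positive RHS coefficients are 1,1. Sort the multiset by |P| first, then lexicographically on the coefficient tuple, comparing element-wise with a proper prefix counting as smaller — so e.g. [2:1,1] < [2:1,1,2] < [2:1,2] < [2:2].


|primitive collections| = 23. Relations:

  {1,2}:  v_{1} + v_{2} = 0  so sig = [2:]
  {3,8}:  v_{3} + v_{8} = 0  so sig = [2:]
  {1,11}:  v_{1} + v_{11} = v_{7}  so sig = [2:1]
  {2,7}:  v_{2} + v_{7} = v_{11}  so sig = [2:1]
  {9,10}:  v_{9} + v_{10} = v_{6}  so sig = [2:1]
  {9,11}:  v_{9} + v_{11} = v_{8}  so sig = [2:1]
  {4,8}:  v_{4} + v_{8} = v_{0} + v_{7}  so sig = [2:1,1]
  {4,9}:  v_{4} + v_{9} = v_{0} + v_{1}  so sig = [2:1,1]
  {7,9}:  v_{7} + v_{9} = v_{1} + v_{8}  so sig = [2:1,1]
  {8,10}:  v_{8} + v_{10} = v_{6} + v_{11}  so sig = [2:1,1]
  {1,10}:  v_{1} + v_{10} = v_{3} + v_{6} + v_{7}  so sig = [2:1,1,1]
  {2,4}:  v_{2} + v_{4} = v_{0} + v_{3} + v_{11}  so sig = [2:1,1,1]
  {2,9}:  v_{2} + v_{9} = v_{0} + v_{5} + v_{6} + v_{8}  so sig = [2:1,1,1,1]
  {3,9}:  v_{3} + v_{9} = v_{0} + v_{1} + v_{5} + v_{6}  so sig = [2:1,1,1,1]
  {0,3,7}:  v_{0} + v_{3} + v_{7} = v_{4}  so sig = [3:1]
  {3,6,11}:  v_{3} + v_{6} + v_{11} = v_{10}  so sig = [3:1]
  {4,5,6}:  v_{4} + v_{5} + v_{6} = v_{3}  so sig = [3:1]
  {0,5,10}:  v_{0} + v_{5} + v_{10} = v_{2} + v_{3}  so sig = [3:1,1]
  {0,7,10}:  v_{0} + v_{7} + v_{10} = v_{4} + v_{6} + v_{11}  so sig = [3:1,1,1]
  {4,5,10}:  v_{4} + v_{5} + v_{10} = 2·v_{3} + v_{11}  so sig = [3:1,2]
  {0,5,6,7}:  v_{0} + v_{5} + v_{6} + v_{7} = 0  so sig = [4:]
  {0,5,6,11}:  v_{0} + v_{5} + v_{6} + v_{11} = v_{2}  so sig = [4:1]
  {0,1,5,6,8}:  v_{0} + v_{1} + v_{5} + v_{6} + v_{8} = v_{9}  so sig = [5:1]

so the primitive-relation signature multiset is
[[2:], [2:], [2:1], [2:1], [2:1], [2:1], [2:1,1], [2:1,1], [2:1,1], [2:1,1], [2:1,1,1], [2:1,1,1], [2:1,1,1,1], [2:1,1,1,1], [3:1], [3:1], [3:1], [3:1,1], [3:1,1,1], [3:1,2], [4:], [4:1], [5:1]]


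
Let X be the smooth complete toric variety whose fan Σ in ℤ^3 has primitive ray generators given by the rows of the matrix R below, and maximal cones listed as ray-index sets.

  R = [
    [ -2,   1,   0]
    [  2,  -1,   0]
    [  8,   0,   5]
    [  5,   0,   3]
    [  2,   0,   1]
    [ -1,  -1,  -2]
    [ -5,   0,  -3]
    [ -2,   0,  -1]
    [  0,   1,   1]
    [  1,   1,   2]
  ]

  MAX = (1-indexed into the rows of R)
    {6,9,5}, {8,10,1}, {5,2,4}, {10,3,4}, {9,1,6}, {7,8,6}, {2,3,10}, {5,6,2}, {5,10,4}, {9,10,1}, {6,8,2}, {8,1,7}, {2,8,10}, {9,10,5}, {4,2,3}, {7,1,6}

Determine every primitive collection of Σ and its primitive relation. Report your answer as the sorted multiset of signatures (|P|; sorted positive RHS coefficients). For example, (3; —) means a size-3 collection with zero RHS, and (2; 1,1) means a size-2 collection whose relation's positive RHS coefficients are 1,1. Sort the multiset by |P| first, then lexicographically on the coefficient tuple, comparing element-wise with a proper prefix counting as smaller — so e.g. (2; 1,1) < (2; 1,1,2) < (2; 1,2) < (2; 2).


24 minimal non-faces of Δ(Σ) (on 10 rays):

  • {1,2}:  v_{1} + v_{2} = 0  so sig = (2; —)
  • {4,7}:  v_{4} + v_{7} = 0  so sig = (2; —)
  • {5,8}:  v_{5} + v_{8} = 0  so sig = (2; —)
  • {6,10}:  v_{6} + v_{10} = 0  so sig = (2; —)
  • {1,5}:  v_{1} + v_{5} = v_{9}  so sig = (2; 1)
  • {2,9}:  v_{2} + v_{9} = v_{5}  so sig = (2; 1)
  • {8,9}:  v_{8} + v_{9} = v_{1}  so sig = (2; 1)
  • {1,3}:  v_{1} + v_{3} = v_{4} + v_{10}  so sig = (2; 1,1)
  • {1,4}:  v_{1} + v_{4} = v_{5} + v_{10}  so sig = (2; 1,1)
  • {2,7}:  v_{2} + v_{7} = v_{6} + v_{8}  so sig = (2; 1,1)
  • {3,6}:  v_{3} + v_{6} = v_{2} + v_{4}  so sig = (2; 1,1)
  • {3,7}:  v_{3} + v_{7} = v_{2} + v_{10}  so sig = (2; 1,1)
  • {4,6}:  v_{4} + v_{6} = v_{2} + v_{5}  so sig = (2; 1,1)
  • {4,8}:  v_{4} + v_{8} = v_{2} + v_{10}  so sig = (2; 1,1)
  • {5,7}:  v_{5} + v_{7} = v_{1} + v_{6}  so sig = (2; 1,1)
  • {7,10}:  v_{7} + v_{10} = v_{1} + v_{8}  so sig = (2; 1,1)
  • {3,9}:  v_{3} + v_{9} = v_{4} + v_{5} + v_{10}  so sig = (2; 1,1,1)
  • {4,9}:  v_{4} + v_{9} = 2·v_{5} + v_{10}  so sig = (2; 1,2)
  • {7,9}:  v_{7} + v_{9} = 2·v_{1} + v_{6}  so sig = (2; 1,2)
  • {3,5}:  v_{3} + v_{5} = 2·v_{4}  so sig = (2; 2)
  • {3,8}:  v_{3} + v_{8} = 2·v_{2} + 2·v_{10}  so sig = (2; 2,2)
  • {1,6,8}:  v_{1} + v_{6} + v_{8} = v_{7}  so sig = (3; 1)
  • {2,4,10}:  v_{2} + v_{4} + v_{10} = v_{3}  so sig = (3; 1)
  • {2,5,10}:  v_{2} + v_{5} + v_{10} = v_{4}  so sig = (3; 1)

Sorted signature multiset PRS(X):
    |P|=2: 21 collections, coeffs (), (), (), (), (1), (1), (1), (1,1), (1,1), (1,1), (1,1), (1,1), (1,1), (1,1), (1,1), (1,1), (1,1,1), (1,2), (1,2), (2), (2,2)
    |P|=3: 3 collections, coeffs (1), (1), (1)


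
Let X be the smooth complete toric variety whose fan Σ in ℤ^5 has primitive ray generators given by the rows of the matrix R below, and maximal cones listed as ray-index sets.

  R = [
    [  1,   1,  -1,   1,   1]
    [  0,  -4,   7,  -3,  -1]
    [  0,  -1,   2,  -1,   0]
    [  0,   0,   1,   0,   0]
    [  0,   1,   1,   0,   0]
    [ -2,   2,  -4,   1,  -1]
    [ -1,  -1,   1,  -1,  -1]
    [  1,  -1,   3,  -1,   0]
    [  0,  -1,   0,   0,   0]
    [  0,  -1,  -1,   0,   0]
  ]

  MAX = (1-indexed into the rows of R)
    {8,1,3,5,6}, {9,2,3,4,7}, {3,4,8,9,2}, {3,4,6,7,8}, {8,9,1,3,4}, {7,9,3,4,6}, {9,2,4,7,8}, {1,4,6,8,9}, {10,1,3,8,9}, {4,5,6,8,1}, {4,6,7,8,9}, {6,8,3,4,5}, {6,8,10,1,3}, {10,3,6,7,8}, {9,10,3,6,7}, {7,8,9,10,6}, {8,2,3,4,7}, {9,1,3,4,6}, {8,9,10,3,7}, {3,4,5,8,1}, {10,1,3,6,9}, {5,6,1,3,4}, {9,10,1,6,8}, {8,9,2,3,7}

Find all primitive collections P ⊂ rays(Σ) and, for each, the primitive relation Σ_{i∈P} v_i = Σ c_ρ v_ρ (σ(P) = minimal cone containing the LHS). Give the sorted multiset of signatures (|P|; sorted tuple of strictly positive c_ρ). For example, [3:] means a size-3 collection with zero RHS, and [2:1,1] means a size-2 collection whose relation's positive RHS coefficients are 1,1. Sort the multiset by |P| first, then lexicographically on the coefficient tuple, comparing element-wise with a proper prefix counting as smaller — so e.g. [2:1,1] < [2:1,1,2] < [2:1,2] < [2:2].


Σ has 12 primitive collections:

  P={1,7}:  v_{1} + v_{7} = 0  ⇒ sig = [2:]
  P={5,10}:  v_{5} + v_{10} = 0  ⇒ sig = [2:]
  P={4,10}:  v_{4} + v_{10} = v_{9}  ⇒ sig = [2:1]
  P={5,9}:  v_{5} + v_{9} = v_{4}  ⇒ sig = [2:1]
  P={1,2}:  v_{1} + v_{2} = v_{3} + v_{4} + v_{8} + v_{9}  ⇒ sig = [2:1,1,1,1]
  P={5,7}:  v_{5} + v_{7} = v_{3} + v_{4} + v_{6} + v_{8}  ⇒ sig = [2:1,1,1,1]
  P={2,5}:  v_{2} + v_{5} = v_{3} + 2·v_{4} + v_{7} + v_{8}  ⇒ sig = [2:1,1,1,2]
  P={2,10}:  v_{2} + v_{10} = v_{3} + v_{7} + v_{8} + 2·v_{9}  ⇒ sig = [2:1,1,1,2]
  P={2,6}:  v_{2} + v_{6} = v_{4} + 2·v_{7}  ⇒ sig = [2:1,2]
  P={3,6,8,9}:  v_{3} + v_{6} + v_{8} + v_{9} = v_{7}  ⇒ sig = [4:1]
  P={1,3,4,6,8}:  v_{1} + v_{3} + v_{4} + v_{6} + v_{8} = v_{5}  ⇒ sig = [5:1]
  P={3,4,7,8,9}:  v_{3} + v_{4} + v_{7} + v_{8} + v_{9} = v_{2}  ⇒ sig = [5:1]

Hence PRS(X_Σ) =
{ [2:] ×2,  [2:1] ×2,  [2:1,1,1,1] ×2,  [2:1,1,1,2] ×2,  [2:1,2],  [4:1],  [5:1] ×2 }


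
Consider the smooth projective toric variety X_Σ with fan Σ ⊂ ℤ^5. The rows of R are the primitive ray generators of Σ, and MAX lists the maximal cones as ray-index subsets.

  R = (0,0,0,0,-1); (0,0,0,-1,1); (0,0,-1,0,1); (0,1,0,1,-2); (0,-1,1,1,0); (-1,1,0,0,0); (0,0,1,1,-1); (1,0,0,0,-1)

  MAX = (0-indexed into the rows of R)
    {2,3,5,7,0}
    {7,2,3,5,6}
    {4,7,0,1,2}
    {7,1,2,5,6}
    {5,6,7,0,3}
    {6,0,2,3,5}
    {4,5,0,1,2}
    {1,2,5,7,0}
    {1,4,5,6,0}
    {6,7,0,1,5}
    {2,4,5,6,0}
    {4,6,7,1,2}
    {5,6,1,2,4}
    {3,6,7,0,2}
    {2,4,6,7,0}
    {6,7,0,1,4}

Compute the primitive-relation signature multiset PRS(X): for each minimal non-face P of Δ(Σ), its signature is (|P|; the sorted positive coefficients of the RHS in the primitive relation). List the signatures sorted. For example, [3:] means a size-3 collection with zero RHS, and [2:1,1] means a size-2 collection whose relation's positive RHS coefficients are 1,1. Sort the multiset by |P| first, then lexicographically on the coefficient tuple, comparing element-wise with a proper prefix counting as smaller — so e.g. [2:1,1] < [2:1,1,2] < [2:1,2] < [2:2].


5 collections generate NE(X_Σ); each relation:

  P={1,3}:  v_{1} + v_{3} = v_{5} + v_{7} — sig = [2:1,1]
  P={3,4}:  v_{3} + v_{4} = v_{0} + v_{2} + 2·v_{6} — sig = [2:1,1,2]
  P={4,5,7}:  v_{4} + v_{5} + v_{7} = v_{6} — sig = [3:1]
  P={0,1,2,6}:  v_{0} + v_{1} + v_{2} + v_{6} = 0 — sig = [4:]
  P={0,2,5,6,7}:  v_{0} + v_{2} + v_{5} + v_{6} + v_{7} = v_{3} — sig = [5:1]

Hence PRS(X_Σ) =
    |P|=2: 2 collections, coeffs (1,1), (1,1,2)
    |P|=3: 1 collection, coeffs (1)
    |P|=4: 1 collection, coeffs ()
    |P|=5: 1 collection, coeffs (1)


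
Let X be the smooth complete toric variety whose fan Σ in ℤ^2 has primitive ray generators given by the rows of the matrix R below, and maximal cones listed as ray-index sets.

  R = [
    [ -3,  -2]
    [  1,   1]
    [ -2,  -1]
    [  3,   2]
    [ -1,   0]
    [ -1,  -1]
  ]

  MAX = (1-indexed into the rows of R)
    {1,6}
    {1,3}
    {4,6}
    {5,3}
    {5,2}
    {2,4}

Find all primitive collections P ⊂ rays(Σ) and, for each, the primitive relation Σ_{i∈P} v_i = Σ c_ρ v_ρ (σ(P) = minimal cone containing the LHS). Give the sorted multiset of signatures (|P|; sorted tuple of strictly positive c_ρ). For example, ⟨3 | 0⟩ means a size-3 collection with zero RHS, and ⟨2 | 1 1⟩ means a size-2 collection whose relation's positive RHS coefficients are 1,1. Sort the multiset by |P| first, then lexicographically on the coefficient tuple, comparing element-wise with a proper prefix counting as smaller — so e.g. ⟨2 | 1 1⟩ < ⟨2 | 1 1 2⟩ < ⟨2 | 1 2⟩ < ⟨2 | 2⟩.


Δ(Σ) — 6 vertices, 9 min non-faces:

  P = {1,4}:  v_{1} + v_{4} = 0  so sig = ⟨2 | 0⟩
  P = {2,6}:  v_{2} + v_{6} = 0  so sig = ⟨2 | 0⟩
  P = {1,2}:  v_{1} + v_{2} = v_{3}  so sig = ⟨2 | 1⟩
  P = {2,3}:  v_{2} + v_{3} = v_{5}  so sig = ⟨2 | 1⟩
  P = {3,4}:  v_{3} + v_{4} = v_{2}  so sig = ⟨2 | 1⟩
  P = {3,6}:  v_{3} + v_{6} = v_{1}  so sig = ⟨2 | 1⟩
  P = {5,6}:  v_{5} + v_{6} = v_{3}  so sig = ⟨2 | 1⟩
  P = {1,5}:  v_{1} + v_{5} = 2·v_{3}  so sig = ⟨2 | 2⟩
  P = {4,5}:  v_{4} + v_{5} = 2·v_{2}  so sig = ⟨2 | 2⟩

Signatures (|P|; sorted positive RHS coefficients), sorted:
{ ⟨2 | 0⟩ ×2,  ⟨2 | 1⟩ ×5,  ⟨2 | 2⟩ ×2 }


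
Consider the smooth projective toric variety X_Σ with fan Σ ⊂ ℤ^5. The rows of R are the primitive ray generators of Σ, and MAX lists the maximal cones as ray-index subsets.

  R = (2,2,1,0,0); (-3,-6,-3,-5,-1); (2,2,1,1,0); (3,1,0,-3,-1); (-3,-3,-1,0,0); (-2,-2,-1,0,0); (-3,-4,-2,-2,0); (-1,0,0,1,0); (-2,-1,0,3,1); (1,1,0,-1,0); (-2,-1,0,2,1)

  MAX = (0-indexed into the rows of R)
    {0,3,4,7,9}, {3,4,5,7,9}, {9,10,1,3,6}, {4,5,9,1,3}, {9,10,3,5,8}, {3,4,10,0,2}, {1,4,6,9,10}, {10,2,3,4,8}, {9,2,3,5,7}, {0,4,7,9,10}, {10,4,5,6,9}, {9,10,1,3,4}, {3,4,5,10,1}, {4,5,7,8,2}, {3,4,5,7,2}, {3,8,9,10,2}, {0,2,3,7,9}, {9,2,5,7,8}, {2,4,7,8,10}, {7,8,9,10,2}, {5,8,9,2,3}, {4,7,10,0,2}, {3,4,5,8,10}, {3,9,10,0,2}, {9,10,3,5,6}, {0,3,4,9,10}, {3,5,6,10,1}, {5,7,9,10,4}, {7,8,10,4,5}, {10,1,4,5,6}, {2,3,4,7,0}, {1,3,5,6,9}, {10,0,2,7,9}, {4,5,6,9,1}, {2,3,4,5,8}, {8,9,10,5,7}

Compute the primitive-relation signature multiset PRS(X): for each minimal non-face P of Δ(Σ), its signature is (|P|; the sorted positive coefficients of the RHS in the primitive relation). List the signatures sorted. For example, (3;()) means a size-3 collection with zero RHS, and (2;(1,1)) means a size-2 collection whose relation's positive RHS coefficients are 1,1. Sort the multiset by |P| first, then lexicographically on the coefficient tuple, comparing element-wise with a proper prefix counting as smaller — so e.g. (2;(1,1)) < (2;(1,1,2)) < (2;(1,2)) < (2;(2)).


Minimal non-faces — 18 found among 11 rays, 36 max cones:

  • {0,5}:  v_{0} + v_{5} = 0  ⇒ sig = (2;())
  • {0,8}:  v_{0} + v_{8} = v_{2} + v_{10}  ⇒ sig = (2;(1,1))
  • {2,6}:  v_{2} + v_{6} = v_{3} + v_{5} + v_{10}  ⇒ sig = (2;(1,1,1))
  • {6,7}:  v_{6} + v_{7} = v_{4} + v_{5} + v_{9}  ⇒ sig = (2;(1,1,1))
  • {0,6}:  v_{0} + v_{6} = v_{3} + v_{4} + v_{9} + v_{10}  ⇒ sig = (2;(1,1,1,1))
  • {1,2}:  v_{1} + v_{2} = 2·v_{3} + v_{4} + v_{5} + v_{10}  ⇒ sig = (2;(1,1,1,2))
  • {1,7}:  v_{1} + v_{7} = v_{3} + 2·v_{4} + v_{5} + v_{9}  ⇒ sig = (2;(1,1,1,2))
  • {0,1}:  v_{0} + v_{1} = 2·v_{3} + 2·v_{4} + v_{9} + v_{10}  ⇒ sig = (2;(1,1,2,2))
  • {6,8}:  v_{6} + v_{8} = v_{3} + 2·v_{5} + 2·v_{10}  ⇒ sig = (2;(1,2,2))
  • {1,8}:  v_{1} + v_{8} = 2·v_{3} + v_{4} + 2·v_{5} + 2·v_{10}  ⇒ sig = (2;(1,2,2,2))
  • {2,4,9}:  v_{2} + v_{4} + v_{9} = 0  ⇒ sig = (3;())
  • {3,7,10}:  v_{3} + v_{7} + v_{10} = 0  ⇒ sig = (3;())
  • {2,5,10}:  v_{2} + v_{5} + v_{10} = v_{8}  ⇒ sig = (3;(1))
  • {3,4,6}:  v_{3} + v_{4} + v_{6} = v_{1}  ⇒ sig = (3;(1))
  • {3,7,8}:  v_{3} + v_{7} + v_{8} = v_{2} + v_{5}  ⇒ sig = (3;(1,1))
  • {4,8,9}:  v_{4} + v_{8} + v_{9} = v_{5} + v_{10}  ⇒ sig = (3;(1,1))
  • {1,5,9,10}:  v_{1} + v_{5} + v_{9} + v_{10} = 2·v_{6}  ⇒ sig = (4;(2))
  • {3,4,5,9,10}:  v_{3} + v_{4} + v_{5} + v_{9} + v_{10} = v_{6}  ⇒ sig = (5;(1))

so the primitive-relation signature multiset is
[(2;()), (2;(1,1)), (2;(1,1,1)), (2;(1,1,1)), (2;(1,1,1,1)), (2;(1,1,1,2)), (2;(1,1,1,2)), (2;(1,1,2,2)), (2;(1,2,2)), (2;(1,2,2,2)), (3;()), (3;()), (3;(1)), (3;(1)), (3;(1,1)), (3;(1,1)), (4;(2)), (5;(1))]
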